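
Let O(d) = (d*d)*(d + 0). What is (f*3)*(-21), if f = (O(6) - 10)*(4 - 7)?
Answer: 38934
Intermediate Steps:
O(d) = d³ (O(d) = d²*d = d³)
f = -618 (f = (6³ - 10)*(4 - 7) = (216 - 10)*(-3) = 206*(-3) = -618)
(f*3)*(-21) = -618*3*(-21) = -1854*(-21) = 38934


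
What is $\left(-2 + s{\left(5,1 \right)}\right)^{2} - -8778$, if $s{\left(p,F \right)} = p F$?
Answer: $8787$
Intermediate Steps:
$s{\left(p,F \right)} = F p$
$\left(-2 + s{\left(5,1 \right)}\right)^{2} - -8778 = \left(-2 + 1 \cdot 5\right)^{2} - -8778 = \left(-2 + 5\right)^{2} + 8778 = 3^{2} + 8778 = 9 + 8778 = 8787$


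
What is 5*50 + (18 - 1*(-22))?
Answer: 290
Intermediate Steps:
5*50 + (18 - 1*(-22)) = 250 + (18 + 22) = 250 + 40 = 290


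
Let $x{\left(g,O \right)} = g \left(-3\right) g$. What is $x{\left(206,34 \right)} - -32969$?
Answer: $-94339$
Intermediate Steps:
$x{\left(g,O \right)} = - 3 g^{2}$ ($x{\left(g,O \right)} = - 3 g g = - 3 g^{2}$)
$x{\left(206,34 \right)} - -32969 = - 3 \cdot 206^{2} - -32969 = \left(-3\right) 42436 + 32969 = -127308 + 32969 = -94339$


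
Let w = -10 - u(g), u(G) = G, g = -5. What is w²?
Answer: 25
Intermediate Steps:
w = -5 (w = -10 - 1*(-5) = -10 + 5 = -5)
w² = (-5)² = 25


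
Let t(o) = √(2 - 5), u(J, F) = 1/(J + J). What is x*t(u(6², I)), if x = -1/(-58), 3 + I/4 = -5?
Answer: I*√3/58 ≈ 0.029863*I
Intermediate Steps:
I = -32 (I = -12 + 4*(-5) = -12 - 20 = -32)
u(J, F) = 1/(2*J)
t(o) = I*√3 (t(o) = √(-3) = I*√3)
x = 1/58 (x = -1*(-1/58) = 1/58 ≈ 0.017241)
x*t(u(6², I)) = (I*√3)/58 = I*√3/58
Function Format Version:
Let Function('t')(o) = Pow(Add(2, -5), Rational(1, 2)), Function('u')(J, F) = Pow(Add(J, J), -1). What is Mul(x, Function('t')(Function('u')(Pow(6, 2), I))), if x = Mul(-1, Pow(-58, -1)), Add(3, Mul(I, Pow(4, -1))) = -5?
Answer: Mul(Rational(1, 58), I, Pow(3, Rational(1, 2))) ≈ Mul(0.029863, I)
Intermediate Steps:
I = -32 (I = Add(-12, Mul(4, -5)) = Add(-12, -20) = -32)
Function('u')(J, F) = Mul(Rational(1, 2), Pow(J, -1)) (Function('u')(J, F) = Pow(Mul(2, J), -1) = Mul(Rational(1, 2), Pow(J, -1)))
Function('t')(o) = Mul(I, Pow(3, Rational(1, 2))) (Function('t')(o) = Pow(-3, Rational(1, 2)) = Mul(I, Pow(3, Rational(1, 2))))
x = Rational(1, 58) (x = Mul(-1, Rational(-1, 58)) = Rational(1, 58) ≈ 0.017241)
Mul(x, Function('t')(Function('u')(Pow(6, 2), I))) = Mul(Rational(1, 58), Mul(I, Pow(3, Rational(1, 2)))) = Mul(Rational(1, 58), I, Pow(3, Rational(1, 2)))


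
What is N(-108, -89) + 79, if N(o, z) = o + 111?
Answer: 82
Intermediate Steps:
N(o, z) = 111 + o
N(-108, -89) + 79 = (111 - 108) + 79 = 3 + 79 = 82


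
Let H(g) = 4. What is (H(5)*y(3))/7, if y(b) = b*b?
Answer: 36/7 ≈ 5.1429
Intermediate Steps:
y(b) = b**2
(H(5)*y(3))/7 = (4*3**2)/7 = (4*9)*(1/7) = 36*(1/7) = 36/7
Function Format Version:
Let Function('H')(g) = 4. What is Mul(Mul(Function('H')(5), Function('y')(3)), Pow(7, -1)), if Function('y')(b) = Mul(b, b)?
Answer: Rational(36, 7) ≈ 5.1429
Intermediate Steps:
Function('y')(b) = Pow(b, 2)
Mul(Mul(Function('H')(5), Function('y')(3)), Pow(7, -1)) = Mul(Mul(4, Pow(3, 2)), Pow(7, -1)) = Mul(Mul(4, 9), Rational(1, 7)) = Mul(36, Rational(1, 7)) = Rational(36, 7)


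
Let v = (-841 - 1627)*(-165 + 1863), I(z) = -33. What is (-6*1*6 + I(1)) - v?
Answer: 4190595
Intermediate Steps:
v = -4190664 (v = -2468*1698 = -4190664)
(-6*1*6 + I(1)) - v = (-6*1*6 - 33) - 1*(-4190664) = (-6*6 - 33) + 4190664 = (-36 - 33) + 4190664 = -69 + 4190664 = 4190595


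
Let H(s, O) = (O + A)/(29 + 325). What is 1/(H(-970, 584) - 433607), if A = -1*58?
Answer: -177/76748176 ≈ -2.3062e-6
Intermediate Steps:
A = -58
H(s, O) = -29/177 + O/354 (H(s, O) = (O - 58)/(29 + 325) = (-58 + O)/354 = (-58 + O)*(1/354) = -29/177 + O/354)
1/(H(-970, 584) - 433607) = 1/((-29/177 + (1/354)*584) - 433607) = 1/((-29/177 + 292/177) - 433607) = 1/(263/177 - 433607) = 1/(-76748176/177) = -177/76748176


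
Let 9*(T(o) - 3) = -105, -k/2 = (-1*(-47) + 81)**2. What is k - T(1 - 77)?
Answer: -98278/3 ≈ -32759.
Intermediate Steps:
k = -32768 (k = -2*(-1*(-47) + 81)**2 = -2*(47 + 81)**2 = -2*128**2 = -2*16384 = -32768)
T(o) = -26/3 (T(o) = 3 + (1/9)*(-105) = 3 - 35/3 = -26/3)
k - T(1 - 77) = -32768 - 1*(-26/3) = -32768 + 26/3 = -98278/3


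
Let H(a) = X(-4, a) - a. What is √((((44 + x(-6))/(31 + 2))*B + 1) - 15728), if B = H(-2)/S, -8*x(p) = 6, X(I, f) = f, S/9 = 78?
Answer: I*√15727 ≈ 125.41*I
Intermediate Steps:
S = 702 (S = 9*78 = 702)
H(a) = 0 (H(a) = a - a = 0)
x(p) = -¾ (x(p) = -⅛*6 = -¾)
B = 0 (B = 0/702 = 0*(1/702) = 0)
√((((44 + x(-6))/(31 + 2))*B + 1) - 15728) = √((((44 - ¾)/(31 + 2))*0 + 1) - 15728) = √((((173/4)/33)*0 + 1) - 15728) = √((((173/4)*(1/33))*0 + 1) - 15728) = √(((173/132)*0 + 1) - 15728) = √((0 + 1) - 15728) = √(1 - 15728) = √(-15727) = I*√15727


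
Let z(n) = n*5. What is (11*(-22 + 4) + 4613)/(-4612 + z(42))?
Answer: -4415/4402 ≈ -1.0030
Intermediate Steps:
z(n) = 5*n
(11*(-22 + 4) + 4613)/(-4612 + z(42)) = (11*(-22 + 4) + 4613)/(-4612 + 5*42) = (11*(-18) + 4613)/(-4612 + 210) = (-198 + 4613)/(-4402) = 4415*(-1/4402) = -4415/4402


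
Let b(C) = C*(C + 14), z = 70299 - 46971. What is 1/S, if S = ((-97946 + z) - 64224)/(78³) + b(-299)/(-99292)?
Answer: -1472475537/1694526517 ≈ -0.86896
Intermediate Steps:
z = 23328
b(C) = C*(14 + C)
S = -1694526517/1472475537 (S = ((-97946 + 23328) - 64224)/(78³) - 299*(14 - 299)/(-99292) = (-74618 - 64224)/474552 - 299*(-285)*(-1/99292) = -138842*1/474552 + 85215*(-1/99292) = -69421/237276 - 85215/99292 = -1694526517/1472475537 ≈ -1.1508)
1/S = 1/(-1694526517/1472475537) = -1472475537/1694526517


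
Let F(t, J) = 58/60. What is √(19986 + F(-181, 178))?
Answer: √17988270/30 ≈ 141.38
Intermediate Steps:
F(t, J) = 29/30 (F(t, J) = 58*(1/60) = 29/30)
√(19986 + F(-181, 178)) = √(19986 + 29/30) = √(599609/30) = √17988270/30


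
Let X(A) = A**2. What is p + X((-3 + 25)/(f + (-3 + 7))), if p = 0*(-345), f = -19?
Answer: 484/225 ≈ 2.1511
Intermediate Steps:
p = 0
p + X((-3 + 25)/(f + (-3 + 7))) = 0 + ((-3 + 25)/(-19 + (-3 + 7)))**2 = 0 + (22/(-19 + 4))**2 = 0 + (22/(-15))**2 = 0 + (22*(-1/15))**2 = 0 + (-22/15)**2 = 0 + 484/225 = 484/225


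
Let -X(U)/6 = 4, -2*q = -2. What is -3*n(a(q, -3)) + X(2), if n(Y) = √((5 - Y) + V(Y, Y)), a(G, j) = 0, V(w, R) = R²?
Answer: -24 - 3*√5 ≈ -30.708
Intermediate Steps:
q = 1 (q = -½*(-2) = 1)
X(U) = -24 (X(U) = -6*4 = -24)
n(Y) = √(5 + Y² - Y) (n(Y) = √((5 - Y) + Y²) = √(5 + Y² - Y))
-3*n(a(q, -3)) + X(2) = -3*√(5 + 0² - 1*0) - 24 = -3*√(5 + 0 + 0) - 24 = -3*√5 - 24 = -24 - 3*√5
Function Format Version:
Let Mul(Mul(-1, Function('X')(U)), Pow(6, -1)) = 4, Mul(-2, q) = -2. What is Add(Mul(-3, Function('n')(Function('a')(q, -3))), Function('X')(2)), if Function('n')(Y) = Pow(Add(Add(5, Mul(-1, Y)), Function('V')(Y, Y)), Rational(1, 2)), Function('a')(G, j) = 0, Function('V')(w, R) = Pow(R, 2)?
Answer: Add(-24, Mul(-3, Pow(5, Rational(1, 2)))) ≈ -30.708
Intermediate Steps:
q = 1 (q = Mul(Rational(-1, 2), -2) = 1)
Function('X')(U) = -24 (Function('X')(U) = Mul(-6, 4) = -24)
Function('n')(Y) = Pow(Add(5, Pow(Y, 2), Mul(-1, Y)), Rational(1, 2)) (Function('n')(Y) = Pow(Add(Add(5, Mul(-1, Y)), Pow(Y, 2)), Rational(1, 2)) = Pow(Add(5, Pow(Y, 2), Mul(-1, Y)), Rational(1, 2)))
Add(Mul(-3, Function('n')(Function('a')(q, -3))), Function('X')(2)) = Add(Mul(-3, Pow(Add(5, Pow(0, 2), Mul(-1, 0)), Rational(1, 2))), -24) = Add(Mul(-3, Pow(Add(5, 0, 0), Rational(1, 2))), -24) = Add(Mul(-3, Pow(5, Rational(1, 2))), -24) = Add(-24, Mul(-3, Pow(5, Rational(1, 2))))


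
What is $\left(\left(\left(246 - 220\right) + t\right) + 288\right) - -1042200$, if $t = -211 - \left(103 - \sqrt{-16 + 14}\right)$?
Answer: $1042200 + i \sqrt{2} \approx 1.0422 \cdot 10^{6} + 1.4142 i$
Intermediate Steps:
$t = -314 + i \sqrt{2}$ ($t = -211 - \left(103 - \sqrt{-2}\right) = -211 - \left(103 - i \sqrt{2}\right) = -314 + i \sqrt{2} \approx -314.0 + 1.4142 i$)
$\left(\left(\left(246 - 220\right) + t\right) + 288\right) - -1042200 = \left(\left(\left(246 - 220\right) - \left(314 - i \sqrt{2}\right)\right) + 288\right) - -1042200 = \left(\left(\left(246 - 220\right) - \left(314 - i \sqrt{2}\right)\right) + 288\right) + 1042200 = \left(\left(26 - \left(314 - i \sqrt{2}\right)\right) + 288\right) + 1042200 = \left(\left(-288 + i \sqrt{2}\right) + 288\right) + 1042200 = i \sqrt{2} + 1042200 = 1042200 + i \sqrt{2}$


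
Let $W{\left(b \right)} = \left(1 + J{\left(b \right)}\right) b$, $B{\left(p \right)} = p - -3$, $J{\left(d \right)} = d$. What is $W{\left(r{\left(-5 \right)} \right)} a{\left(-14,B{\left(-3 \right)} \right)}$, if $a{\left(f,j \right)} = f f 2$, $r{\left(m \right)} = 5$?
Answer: $11760$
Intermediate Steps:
$B{\left(p \right)} = 3 + p$ ($B{\left(p \right)} = p + 3 = 3 + p$)
$a{\left(f,j \right)} = 2 f^{2}$ ($a{\left(f,j \right)} = f^{2} \cdot 2 = 2 f^{2}$)
$W{\left(b \right)} = b \left(1 + b\right)$ ($W{\left(b \right)} = \left(1 + b\right) b = b \left(1 + b\right)$)
$W{\left(r{\left(-5 \right)} \right)} a{\left(-14,B{\left(-3 \right)} \right)} = 5 \left(1 + 5\right) 2 \left(-14\right)^{2} = 5 \cdot 6 \cdot 2 \cdot 196 = 30 \cdot 392 = 11760$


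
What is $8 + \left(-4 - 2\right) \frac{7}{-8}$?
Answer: $\frac{53}{4} \approx 13.25$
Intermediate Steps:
$8 + \left(-4 - 2\right) \frac{7}{-8} = 8 - 6 \cdot 7 \left(- \frac{1}{8}\right) = 8 - - \frac{21}{4} = 8 + \frac{21}{4} = \frac{53}{4}$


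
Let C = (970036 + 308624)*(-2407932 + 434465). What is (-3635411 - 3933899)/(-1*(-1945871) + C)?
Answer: 7569310/2523391368349 ≈ 2.9997e-6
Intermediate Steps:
C = -2523393314220 (C = 1278660*(-1973467) = -2523393314220)
(-3635411 - 3933899)/(-1*(-1945871) + C) = (-3635411 - 3933899)/(-1*(-1945871) - 2523393314220) = -7569310/(1945871 - 2523393314220) = -7569310/(-2523391368349) = -7569310*(-1/2523391368349) = 7569310/2523391368349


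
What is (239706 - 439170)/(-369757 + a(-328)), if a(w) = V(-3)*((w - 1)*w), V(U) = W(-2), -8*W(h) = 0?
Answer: 199464/369757 ≈ 0.53945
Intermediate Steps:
W(h) = 0 (W(h) = -⅛*0 = 0)
V(U) = 0
a(w) = 0 (a(w) = 0*((w - 1)*w) = 0*((-1 + w)*w) = 0*(w*(-1 + w)) = 0)
(239706 - 439170)/(-369757 + a(-328)) = (239706 - 439170)/(-369757 + 0) = -199464/(-369757) = -199464*(-1/369757) = 199464/369757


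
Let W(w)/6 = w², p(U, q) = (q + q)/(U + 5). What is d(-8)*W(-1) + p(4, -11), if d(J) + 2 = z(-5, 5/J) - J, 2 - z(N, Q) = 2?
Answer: 302/9 ≈ 33.556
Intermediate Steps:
z(N, Q) = 0 (z(N, Q) = 2 - 1*2 = 2 - 2 = 0)
p(U, q) = 2*q/(5 + U) (p(U, q) = (2*q)/(5 + U) = 2*q/(5 + U))
W(w) = 6*w²
d(J) = -2 - J (d(J) = -2 + (0 - J) = -2 - J)
d(-8)*W(-1) + p(4, -11) = (-2 - 1*(-8))*(6*(-1)²) + 2*(-11)/(5 + 4) = (-2 + 8)*(6*1) + 2*(-11)/9 = 6*6 + 2*(-11)*(⅑) = 36 - 22/9 = 302/9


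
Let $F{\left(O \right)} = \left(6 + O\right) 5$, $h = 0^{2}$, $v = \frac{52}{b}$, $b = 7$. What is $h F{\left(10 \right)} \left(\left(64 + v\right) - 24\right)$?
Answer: $0$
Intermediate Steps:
$v = \frac{52}{7} \approx 7.4286$
$h = 0$
$F{\left(O \right)} = 30 + 5 O$
$h F{\left(10 \right)} \left(\left(64 + v\right) - 24\right) = 0 \left(30 + 5 \cdot 10\right) \left(\left(64 + \frac{52}{7}\right) - 24\right) = 0 \left(30 + 50\right) \left(\frac{500}{7} - 24\right) = 0 \cdot 80 \cdot \frac{332}{7} = 0 \cdot \frac{332}{7} = 0$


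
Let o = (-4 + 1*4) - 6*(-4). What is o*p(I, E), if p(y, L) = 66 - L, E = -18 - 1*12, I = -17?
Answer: 2304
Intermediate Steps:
E = -30 (E = -18 - 12 = -30)
o = 24 (o = (-4 + 4) + 24 = 0 + 24 = 24)
o*p(I, E) = 24*(66 - 1*(-30)) = 24*(66 + 30) = 24*96 = 2304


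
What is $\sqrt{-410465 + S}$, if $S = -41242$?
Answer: $17 i \sqrt{1563} \approx 672.09 i$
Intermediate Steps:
$\sqrt{-410465 + S} = \sqrt{-410465 - 41242} = \sqrt{-451707} = 17 i \sqrt{1563}$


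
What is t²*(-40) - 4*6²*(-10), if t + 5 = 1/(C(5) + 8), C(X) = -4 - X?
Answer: 0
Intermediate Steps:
t = -6 (t = -5 + 1/((-4 - 1*5) + 8) = -5 + 1/((-4 - 5) + 8) = -5 + 1/(-9 + 8) = -5 + 1/(-1) = -5 - 1 = -6)
t²*(-40) - 4*6²*(-10) = (-6)²*(-40) - 4*6²*(-10) = 36*(-40) - 4*36*(-10) = -1440 - 144*(-10) = -1440 + 1440 = 0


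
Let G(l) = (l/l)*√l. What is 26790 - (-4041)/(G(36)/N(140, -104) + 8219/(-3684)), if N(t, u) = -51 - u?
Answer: 10288732038/413503 ≈ 24882.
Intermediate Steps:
G(l) = √l (G(l) = 1*√l = √l)
26790 - (-4041)/(G(36)/N(140, -104) + 8219/(-3684)) = 26790 - (-4041)/(√36/(-51 - 1*(-104)) + 8219/(-3684)) = 26790 - (-4041)/(6/(-51 + 104) + 8219*(-1/3684)) = 26790 - (-4041)/(6/53 - 8219/3684) = 26790 - (-4041)/(-413503/195252) = 26790 - (-4041)*(-195252)/413503 = 26790 - 1*789013332/413503 = 26790 - 789013332/413503 = 10288732038/413503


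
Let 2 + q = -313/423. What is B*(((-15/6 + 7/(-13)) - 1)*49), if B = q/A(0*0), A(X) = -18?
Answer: -1987685/65988 ≈ -30.122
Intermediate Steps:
q = -1159/423 (q = -2 - 313/423 = -1159/423 ≈ -2.7400)
B = 1159/7614 (B = -1159/423/(-18) = -1159/423*(-1/18) = 1159/7614 ≈ 0.15222)
B*(((-15/6 + 7/(-13)) - 1)*49) = 1159*(((-15/6 + 7/(-13)) - 1)*49)/7614 = 1159*(((-15*⅙ + 7*(-1/13)) - 1)*49)/7614 = 1159*(((-5/2 - 7/13) - 1)*49)/7614 = 1159*((-79/26 - 1)*49)/7614 = 1159*(-105/26*49)/7614 = (1159/7614)*(-5145/26) = -1987685/65988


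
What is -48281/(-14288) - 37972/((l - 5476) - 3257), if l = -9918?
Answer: 1443032867/266485488 ≈ 5.4151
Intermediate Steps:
-48281/(-14288) - 37972/((l - 5476) - 3257) = -48281/(-14288) - 37972/((-9918 - 5476) - 3257) = -48281*(-1/14288) - 37972/(-15394 - 3257) = 48281/14288 - 37972/(-18651) = 48281/14288 - 37972*(-1/18651) = 48281/14288 + 37972/18651 = 1443032867/266485488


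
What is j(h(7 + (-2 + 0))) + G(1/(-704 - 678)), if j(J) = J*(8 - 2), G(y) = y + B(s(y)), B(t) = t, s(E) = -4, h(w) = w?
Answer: 35931/1382 ≈ 25.999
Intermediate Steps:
G(y) = -4 + y (G(y) = y - 4 = -4 + y)
j(J) = 6*J (j(J) = J*6 = 6*J)
j(h(7 + (-2 + 0))) + G(1/(-704 - 678)) = 6*(7 + (-2 + 0)) + (-4 + 1/(-704 - 678)) = 6*(7 - 2) + (-4 + 1/(-1382)) = 6*5 + (-4 - 1/1382) = 30 - 5529/1382 = 35931/1382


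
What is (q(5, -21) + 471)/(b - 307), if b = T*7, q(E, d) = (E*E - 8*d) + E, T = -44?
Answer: -223/205 ≈ -1.0878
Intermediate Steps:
q(E, d) = E + E² - 8*d (q(E, d) = (E² - 8*d) + E = E + E² - 8*d)
b = -308 (b = -44*7 = -308)
(q(5, -21) + 471)/(b - 307) = ((5 + 5² - 8*(-21)) + 471)/(-308 - 307) = ((5 + 25 + 168) + 471)/(-615) = (198 + 471)*(-1/615) = 669*(-1/615) = -223/205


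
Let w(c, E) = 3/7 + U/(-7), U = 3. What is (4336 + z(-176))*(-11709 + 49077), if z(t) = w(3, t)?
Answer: 162027648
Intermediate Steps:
w(c, E) = 0 (w(c, E) = 3/7 + 3/(-7) = 3*(⅐) + 3*(-⅐) = 3/7 - 3/7 = 0)
z(t) = 0
(4336 + z(-176))*(-11709 + 49077) = (4336 + 0)*(-11709 + 49077) = 4336*37368 = 162027648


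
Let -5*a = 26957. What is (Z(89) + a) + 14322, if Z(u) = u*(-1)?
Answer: 44208/5 ≈ 8841.6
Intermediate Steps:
Z(u) = -u
a = -26957/5 (a = -1/5*26957 = -26957/5 ≈ -5391.4)
(Z(89) + a) + 14322 = (-1*89 - 26957/5) + 14322 = (-89 - 26957/5) + 14322 = -27402/5 + 14322 = 44208/5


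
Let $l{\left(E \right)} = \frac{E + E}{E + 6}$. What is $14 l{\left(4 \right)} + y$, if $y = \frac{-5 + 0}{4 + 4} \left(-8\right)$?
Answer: $\frac{81}{5} \approx 16.2$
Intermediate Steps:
$l{\left(E \right)} = \frac{2 E}{6 + E}$
$y = 5$ ($y = - \frac{5}{8} \left(-8\right) = \left(-5\right) \frac{1}{8} \left(-8\right) = \left(- \frac{5}{8}\right) \left(-8\right) = 5$)
$14 l{\left(4 \right)} + y = 14 \cdot 2 \cdot 4 \frac{1}{6 + 4} + 5 = 14 \cdot 2 \cdot 4 \cdot \frac{1}{10} + 5 = 14 \cdot \frac{4}{5} + 5 = \frac{56}{5} + 5 = \frac{81}{5}$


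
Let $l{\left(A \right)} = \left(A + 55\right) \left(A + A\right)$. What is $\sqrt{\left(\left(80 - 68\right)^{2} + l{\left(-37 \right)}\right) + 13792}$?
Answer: $2 \sqrt{3151} \approx 112.27$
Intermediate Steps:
$l{\left(A \right)} = 2 A \left(55 + A\right)$ ($l{\left(A \right)} = \left(55 + A\right) 2 A = 2 A \left(55 + A\right)$)
$\sqrt{\left(\left(80 - 68\right)^{2} + l{\left(-37 \right)}\right) + 13792} = \sqrt{\left(\left(80 - 68\right)^{2} + 2 \left(-37\right) \left(55 - 37\right)\right) + 13792} = \sqrt{\left(12^{2} + 2 \left(-37\right) 18\right) + 13792} = \sqrt{\left(144 - 1332\right) + 13792} = \sqrt{-1188 + 13792} = \sqrt{12604} = 2 \sqrt{3151}$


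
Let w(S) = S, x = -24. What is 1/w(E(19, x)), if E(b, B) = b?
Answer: 1/19 ≈ 0.052632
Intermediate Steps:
1/w(E(19, x)) = 1/19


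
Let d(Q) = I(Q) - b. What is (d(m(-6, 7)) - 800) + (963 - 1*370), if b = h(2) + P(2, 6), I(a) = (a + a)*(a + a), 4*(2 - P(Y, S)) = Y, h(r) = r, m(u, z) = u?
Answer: -133/2 ≈ -66.500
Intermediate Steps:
P(Y, S) = 2 - Y/4
I(a) = 4*a² (I(a) = (2*a)*(2*a) = 4*a²)
b = 7/2 (b = 2 + (2 - ¼*2) = 2 + (2 - ½) = 2 + 3/2 = 7/2 ≈ 3.5000)
d(Q) = -7/2 + 4*Q² (d(Q) = 4*Q² - 1*7/2 = 4*Q² - 7/2 = -7/2 + 4*Q²)
(d(m(-6, 7)) - 800) + (963 - 1*370) = ((-7/2 + 4*(-6)²) - 800) + (963 - 1*370) = ((-7/2 + 4*36) - 800) + (963 - 370) = ((-7/2 + 144) - 800) + 593 = (281/2 - 800) + 593 = -1319/2 + 593 = -133/2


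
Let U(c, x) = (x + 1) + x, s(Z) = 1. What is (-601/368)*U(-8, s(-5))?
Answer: -1803/368 ≈ -4.8995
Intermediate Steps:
U(c, x) = 1 + 2*x (U(c, x) = (1 + x) + x = 1 + 2*x)
(-601/368)*U(-8, s(-5)) = (-601/368)*(1 + 2*1) = (-601*1/368)*(1 + 2) = -601/368*3 = -1803/368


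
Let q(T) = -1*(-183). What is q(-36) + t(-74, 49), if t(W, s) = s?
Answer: 232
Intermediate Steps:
q(T) = 183
q(-36) + t(-74, 49) = 183 + 49 = 232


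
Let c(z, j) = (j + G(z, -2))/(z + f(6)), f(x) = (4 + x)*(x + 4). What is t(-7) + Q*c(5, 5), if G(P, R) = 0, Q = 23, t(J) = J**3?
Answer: -7180/21 ≈ -341.90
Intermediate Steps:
f(x) = (4 + x)**2 (f(x) = (4 + x)*(4 + x) = (4 + x)**2)
c(z, j) = j/(100 + z) (c(z, j) = (j + 0)/(z + (4 + 6)**2) = j/(z + 10**2) = j/(z + 100) = j/(100 + z))
t(-7) + Q*c(5, 5) = (-7)**3 + 23*(5/(100 + 5)) = -343 + 23*(5/105) = -343 + 23*(5*(1/105)) = -343 + 23*(1/21) = -343 + 23/21 = -7180/21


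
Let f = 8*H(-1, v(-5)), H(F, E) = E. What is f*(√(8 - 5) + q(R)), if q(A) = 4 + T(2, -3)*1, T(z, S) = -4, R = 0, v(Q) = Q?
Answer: -40*√3 ≈ -69.282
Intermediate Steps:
f = -40 (f = 8*(-5) = -40)
q(A) = 0 (q(A) = 4 - 4*1 = 4 - 4 = 0)
f*(√(8 - 5) + q(R)) = -40*(√(8 - 5) + 0) = -40*(√3 + 0) = -40*√3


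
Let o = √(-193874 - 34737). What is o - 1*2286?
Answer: -2286 + I*√228611 ≈ -2286.0 + 478.13*I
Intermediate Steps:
o = I*√228611 (o = √(-228611) = I*√228611 ≈ 478.13*I)
o - 1*2286 = I*√228611 - 1*2286 = I*√228611 - 2286 = -2286 + I*√228611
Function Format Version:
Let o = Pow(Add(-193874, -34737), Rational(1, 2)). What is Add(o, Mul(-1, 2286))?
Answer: Add(-2286, Mul(I, Pow(228611, Rational(1, 2)))) ≈ Add(-2286.0, Mul(478.13, I))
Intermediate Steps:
o = Mul(I, Pow(228611, Rational(1, 2))) (o = Pow(-228611, Rational(1, 2)) = Mul(I, Pow(228611, Rational(1, 2))) ≈ Mul(478.13, I))
Add(o, Mul(-1, 2286)) = Add(Mul(I, Pow(228611, Rational(1, 2))), Mul(-1, 2286)) = Add(Mul(I, Pow(228611, Rational(1, 2))), -2286) = Add(-2286, Mul(I, Pow(228611, Rational(1, 2))))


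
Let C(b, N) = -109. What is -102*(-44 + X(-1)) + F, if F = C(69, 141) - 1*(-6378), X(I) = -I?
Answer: 10655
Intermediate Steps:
F = 6269 (F = -109 - 1*(-6378) = -109 + 6378 = 6269)
-102*(-44 + X(-1)) + F = -102*(-44 - 1*(-1)) + 6269 = -102*(-44 + 1) + 6269 = -102*(-43) + 6269 = 4386 + 6269 = 10655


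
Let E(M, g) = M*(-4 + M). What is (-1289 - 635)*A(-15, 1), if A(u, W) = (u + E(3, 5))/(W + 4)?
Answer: 34632/5 ≈ 6926.4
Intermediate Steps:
A(u, W) = (-3 + u)/(4 + W) (A(u, W) = (u + 3*(-4 + 3))/(W + 4) = (u + 3*(-1))/(4 + W) = (u - 3)/(4 + W) = (-3 + u)/(4 + W))
(-1289 - 635)*A(-15, 1) = (-1289 - 635)*((-3 - 15)/(4 + 1)) = -1924*(-18)/5 = -1924*(-18/5) = 34632/5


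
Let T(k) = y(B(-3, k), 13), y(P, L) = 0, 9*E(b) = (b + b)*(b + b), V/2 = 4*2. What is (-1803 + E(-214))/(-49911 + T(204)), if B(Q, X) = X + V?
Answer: -166957/449199 ≈ -0.37168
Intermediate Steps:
V = 16 (V = 2*(4*2) = 2*8 = 16)
E(b) = 4*b²/9 (E(b) = ((b + b)*(b + b))/9 = ((2*b)*(2*b))/9 = (4*b²)/9 = 4*b²/9)
B(Q, X) = 16 + X (B(Q, X) = X + 16 = 16 + X)
T(k) = 0
(-1803 + E(-214))/(-49911 + T(204)) = (-1803 + (4/9)*(-214)²)/(-49911 + 0) = (-1803 + (4/9)*45796)/(-49911) = (-1803 + 183184/9)*(-1/49911) = (166957/9)*(-1/49911) = -166957/449199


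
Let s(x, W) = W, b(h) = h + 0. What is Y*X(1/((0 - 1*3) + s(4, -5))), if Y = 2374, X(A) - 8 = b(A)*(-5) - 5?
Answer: 34423/4 ≈ 8605.8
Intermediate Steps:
b(h) = h
X(A) = 3 - 5*A (X(A) = 8 + (A*(-5) - 5) = 8 + (-5*A - 5) = 8 + (-5 - 5*A) = 3 - 5*A)
Y*X(1/((0 - 1*3) + s(4, -5))) = 2374*(3 - 5/((0 - 1*3) - 5)) = 2374*(3 - 5/((0 - 3) - 5)) = 2374*(3 - 5/(-3 - 5)) = 2374*(3 - 5/(-8)) = 2374*(3 - 5*(-⅛)) = 2374*(3 + 5/8) = 2374*(29/8) = 34423/4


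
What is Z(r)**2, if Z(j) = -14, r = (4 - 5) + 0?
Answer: 196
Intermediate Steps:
r = -1 (r = -1 + 0 = -1)
Z(r)**2 = (-14)**2 = 196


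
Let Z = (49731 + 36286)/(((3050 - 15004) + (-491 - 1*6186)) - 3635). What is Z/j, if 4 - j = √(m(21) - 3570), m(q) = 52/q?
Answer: -602119/139633797 - 86017*I*√1573278/1675605564 ≈ -0.0043121 - 0.064389*I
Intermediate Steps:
Z = -86017/22266 (Z = 86017/((-11954 + (-491 - 6186)) - 3635) = 86017/((-11954 - 6677) - 3635) = 86017/(-18631 - 3635) = 86017/(-22266) = 86017*(-1/22266) = -86017/22266 ≈ -3.8632)
j = 4 - I*√1573278/21 (j = 4 - √(52/21 - 3570) = 4 - √(-74918/21) = 4 - I*√1573278/21 ≈ 4.0 - 59.729*I)
Z/j = -86017/(22266*(4 - I*√1573278/21))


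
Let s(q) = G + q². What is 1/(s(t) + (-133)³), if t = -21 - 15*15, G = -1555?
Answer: -1/2293676 ≈ -4.3598e-7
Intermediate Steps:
t = -246 (t = -21 - 225 = -246)
s(q) = -1555 + q²
1/(s(t) + (-133)³) = 1/((-1555 + (-246)²) + (-133)³) = 1/((-1555 + 60516) - 2352637) = 1/(58961 - 2352637) = 1/(-2293676) = -1/2293676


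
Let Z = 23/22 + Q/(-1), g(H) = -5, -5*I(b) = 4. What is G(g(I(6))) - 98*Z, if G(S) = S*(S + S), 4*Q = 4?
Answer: 501/11 ≈ 45.545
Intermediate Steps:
Q = 1 (Q = (1/4)*4 = 1)
I(b) = -4/5 (I(b) = -1/5*4 = -4/5)
G(S) = 2*S**2 (G(S) = S*(2*S) = 2*S**2)
Z = 1/22 (Z = 23/22 + 1/(-1) = 23*(1/22) + 1*(-1) = 23/22 - 1 = 1/22 ≈ 0.045455)
G(g(I(6))) - 98*Z = 2*(-5)**2 - 98*1/22 = 2*25 - 49/11 = 50 - 49/11 = 501/11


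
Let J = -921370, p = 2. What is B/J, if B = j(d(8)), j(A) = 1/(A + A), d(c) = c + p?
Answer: -1/18427400 ≈ -5.4267e-8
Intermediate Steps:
d(c) = 2 + c (d(c) = c + 2 = 2 + c)
j(A) = 1/(2*A)
B = 1/20 (B = 1/(2*(2 + 8)) = (½)/10 = (½)*(⅒) = 1/20 ≈ 0.050000)
B/J = (1/20)/(-921370) = (1/20)*(-1/921370) = -1/18427400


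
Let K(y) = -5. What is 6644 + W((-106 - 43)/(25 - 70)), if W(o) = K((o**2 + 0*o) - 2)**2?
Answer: 6669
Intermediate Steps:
W(o) = 25 (W(o) = (-5)**2 = 25)
6644 + W((-106 - 43)/(25 - 70)) = 6644 + 25 = 6669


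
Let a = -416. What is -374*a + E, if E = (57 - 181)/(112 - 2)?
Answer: 8557058/55 ≈ 1.5558e+5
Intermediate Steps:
E = -62/55 (E = -124/110 = -124*1/110 = -62/55 ≈ -1.1273)
-374*a + E = -374*(-416) - 62/55 = 155584 - 62/55 = 8557058/55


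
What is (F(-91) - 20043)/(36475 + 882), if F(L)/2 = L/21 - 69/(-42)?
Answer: -421016/784497 ≈ -0.53667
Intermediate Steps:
F(L) = 23/7 + 2*L/21 (F(L) = 2*(L/21 - 69/(-42)) = 2*(L*(1/21) - 69*(-1/42)) = 2*(L/21 + 23/14) = 2*(23/14 + L/21) = 23/7 + 2*L/21)
(F(-91) - 20043)/(36475 + 882) = ((23/7 + (2/21)*(-91)) - 20043)/(36475 + 882) = ((23/7 - 26/3) - 20043)/37357 = (-113/21 - 20043)*(1/37357) = -421016/21*1/37357 = -421016/784497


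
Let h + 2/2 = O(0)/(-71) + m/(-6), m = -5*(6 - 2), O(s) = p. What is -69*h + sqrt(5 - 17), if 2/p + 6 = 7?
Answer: -11293/71 + 2*I*sqrt(3) ≈ -159.06 + 3.4641*I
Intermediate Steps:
p = 2 (p = 2/(-6 + 7) = 2/1 = 2*1 = 2)
O(s) = 2
m = -20 (m = -5*4 = -20)
h = 491/213 (h = -1 + (2/(-71) - 20/(-6)) = -1 + (2*(-1/71) - 20*(-1/6)) = -1 + (-2/71 + 10/3) = -1 + 704/213 = 491/213 ≈ 2.3052)
-69*h + sqrt(5 - 17) = -69*491/213 + sqrt(5 - 17) = -11293/71 + sqrt(-12) = -11293/71 + 2*I*sqrt(3)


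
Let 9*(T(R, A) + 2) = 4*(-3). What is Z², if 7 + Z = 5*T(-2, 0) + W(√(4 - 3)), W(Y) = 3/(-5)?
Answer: 132496/225 ≈ 588.87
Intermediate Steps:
T(R, A) = -10/3 (T(R, A) = -2 + (4*(-3))/9 = -2 + (⅑)*(-12) = -2 - 4/3 = -10/3)
W(Y) = -⅗ (W(Y) = 3*(-⅕) = -⅗)
Z = -364/15 (Z = -7 + (5*(-10/3) - ⅗) = -7 + (-50/3 - ⅗) = -7 - 259/15 = -364/15 ≈ -24.267)
Z² = (-364/15)² = 132496/225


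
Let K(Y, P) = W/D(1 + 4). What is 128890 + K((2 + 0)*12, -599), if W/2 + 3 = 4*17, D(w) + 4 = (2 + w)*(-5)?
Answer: 386660/3 ≈ 1.2889e+5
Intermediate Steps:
D(w) = -14 - 5*w (D(w) = -4 + (2 + w)*(-5) = -4 + (-10 - 5*w) = -14 - 5*w)
W = 130 (W = -6 + 2*(4*17) = -6 + 2*68 = -6 + 136 = 130)
K(Y, P) = -10/3 (K(Y, P) = 130/(-14 - 5*(1 + 4)) = 130/(-14 - 5*5) = 130/(-14 - 25) = 130/(-39) = 130*(-1/39) = -10/3)
128890 + K((2 + 0)*12, -599) = 128890 - 10/3 = 386660/3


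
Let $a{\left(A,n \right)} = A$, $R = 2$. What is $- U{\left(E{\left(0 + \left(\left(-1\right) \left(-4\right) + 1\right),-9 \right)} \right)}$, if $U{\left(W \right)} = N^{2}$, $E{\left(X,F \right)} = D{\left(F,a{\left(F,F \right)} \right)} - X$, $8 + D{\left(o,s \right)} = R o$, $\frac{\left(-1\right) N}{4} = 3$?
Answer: $-144$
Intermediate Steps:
$N = -12$ ($N = \left(-4\right) 3 = -12$)
$D{\left(o,s \right)} = -8 + 2 o$
$E{\left(X,F \right)} = -8 - X + 2 F$ ($E{\left(X,F \right)} = \left(-8 + 2 F\right) - X = -8 - X + 2 F$)
$U{\left(W \right)} = 144$ ($U{\left(W \right)} = \left(-12\right)^{2} = 144$)
$- U{\left(E{\left(0 + \left(\left(-1\right) \left(-4\right) + 1\right),-9 \right)} \right)} = \left(-1\right) 144 = -144$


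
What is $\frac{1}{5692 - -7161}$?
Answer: $\frac{1}{12853} \approx 7.7803 \cdot 10^{-5}$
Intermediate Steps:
$\frac{1}{5692 - -7161} = \frac{1}{5692 + 7161} = \frac{1}{12853}$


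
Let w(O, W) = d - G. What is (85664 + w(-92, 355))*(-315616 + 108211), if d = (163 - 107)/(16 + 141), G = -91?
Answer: -2792416091355/157 ≈ -1.7786e+10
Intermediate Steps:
d = 56/157 ≈ 0.35669
w(O, W) = 14343/157 (w(O, W) = 56/157 - 1*(-91) = 56/157 + 91 = 14343/157)
(85664 + w(-92, 355))*(-315616 + 108211) = (85664 + 14343/157)*(-315616 + 108211) = (13463591/157)*(-207405) = -2792416091355/157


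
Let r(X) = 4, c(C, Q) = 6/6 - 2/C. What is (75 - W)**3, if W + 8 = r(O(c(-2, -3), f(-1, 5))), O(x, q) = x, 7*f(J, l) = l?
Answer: 493039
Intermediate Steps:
f(J, l) = l/7
c(C, Q) = 1 - 2/C (c(C, Q) = 6*(1/6) - 2/C = 1 - 2/C)
W = -4 (W = -8 + 4 = -4)
(75 - W)**3 = (75 - 1*(-4))**3 = (75 + 4)**3 = 79**3 = 493039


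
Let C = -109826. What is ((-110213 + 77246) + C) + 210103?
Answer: 67310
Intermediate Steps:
((-110213 + 77246) + C) + 210103 = ((-110213 + 77246) - 109826) + 210103 = (-32967 - 109826) + 210103 = -142793 + 210103 = 67310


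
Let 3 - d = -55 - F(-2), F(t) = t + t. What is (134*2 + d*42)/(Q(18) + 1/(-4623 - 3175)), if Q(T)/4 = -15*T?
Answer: -19775728/8421841 ≈ -2.3481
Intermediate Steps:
F(t) = 2*t
d = 54 (d = 3 - (-55 - 2*(-2)) = 3 - (-55 - 1*(-4)) = 3 - (-55 + 4) = 3 - 1*(-51) = 3 + 51 = 54)
Q(T) = -60*T (Q(T) = 4*(-15*T) = -60*T)
(134*2 + d*42)/(Q(18) + 1/(-4623 - 3175)) = (134*2 + 54*42)/(-60*18 + 1/(-4623 - 3175)) = (268 + 2268)/(-1080 + 1/(-7798)) = 2536/(-1080 - 1/7798) = 2536/(-8421841/7798) = 2536*(-7798/8421841) = -19775728/8421841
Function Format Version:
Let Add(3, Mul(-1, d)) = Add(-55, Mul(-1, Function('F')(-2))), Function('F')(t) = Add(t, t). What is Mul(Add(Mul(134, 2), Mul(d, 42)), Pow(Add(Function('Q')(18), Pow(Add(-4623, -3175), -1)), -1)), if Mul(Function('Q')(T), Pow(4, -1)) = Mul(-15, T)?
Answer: Rational(-19775728, 8421841) ≈ -2.3481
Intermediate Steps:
Function('F')(t) = Mul(2, t)
d = 54 (d = Add(3, Mul(-1, Add(-55, Mul(-1, Mul(2, -2))))) = Add(3, Mul(-1, Add(-55, Mul(-1, -4)))) = Add(3, Mul(-1, Add(-55, 4))) = Add(3, Mul(-1, -51)) = Add(3, 51) = 54)
Function('Q')(T) = Mul(-60, T) (Function('Q')(T) = Mul(4, Mul(-15, T)) = Mul(-60, T))
Mul(Add(Mul(134, 2), Mul(d, 42)), Pow(Add(Function('Q')(18), Pow(Add(-4623, -3175), -1)), -1)) = Mul(Add(Mul(134, 2), Mul(54, 42)), Pow(Add(Mul(-60, 18), Pow(Add(-4623, -3175), -1)), -1)) = Mul(Add(268, 2268), Pow(Add(-1080, Pow(-7798, -1)), -1)) = Mul(2536, Pow(Add(-1080, Rational(-1, 7798)), -1)) = Mul(2536, Pow(Rational(-8421841, 7798), -1)) = Mul(2536, Rational(-7798, 8421841)) = Rational(-19775728, 8421841)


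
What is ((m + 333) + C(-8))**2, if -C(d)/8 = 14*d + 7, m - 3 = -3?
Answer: 1375929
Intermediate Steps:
m = 0 (m = 3 - 3 = 0)
C(d) = -56 - 112*d (C(d) = -8*(14*d + 7) = -8*(7 + 14*d) = -56 - 112*d)
((m + 333) + C(-8))**2 = ((0 + 333) + (-56 - 112*(-8)))**2 = (333 + (-56 + 896))**2 = (333 + 840)**2 = 1173**2 = 1375929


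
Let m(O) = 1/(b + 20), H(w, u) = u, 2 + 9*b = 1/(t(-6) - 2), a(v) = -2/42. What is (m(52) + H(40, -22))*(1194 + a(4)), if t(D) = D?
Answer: -111875726/4269 ≈ -26207.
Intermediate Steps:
a(v) = -1/21 (a(v) = -2*1/42 = -1/21)
b = -17/72 (b = -2/9 + 1/(9*(-6 - 2)) = -2/9 + (⅑)/(-8) = -2/9 + (⅑)*(-⅛) = -2/9 - 1/72 = -17/72 ≈ -0.23611)
m(O) = 72/1423 (m(O) = 1/(-17/72 + 20) = 1/(1423/72) = 72/1423)
(m(52) + H(40, -22))*(1194 + a(4)) = (72/1423 - 22)*(1194 - 1/21) = -31234/1423*25073/21 = -111875726/4269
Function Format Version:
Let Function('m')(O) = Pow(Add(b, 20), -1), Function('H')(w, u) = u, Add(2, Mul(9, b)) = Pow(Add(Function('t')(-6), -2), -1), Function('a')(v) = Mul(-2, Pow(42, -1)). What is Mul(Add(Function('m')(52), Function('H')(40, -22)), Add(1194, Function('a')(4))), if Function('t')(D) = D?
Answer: Rational(-111875726, 4269) ≈ -26207.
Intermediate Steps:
Function('a')(v) = Rational(-1, 21) (Function('a')(v) = Mul(-2, Rational(1, 42)) = Rational(-1, 21))
b = Rational(-17, 72) (b = Add(Rational(-2, 9), Mul(Rational(1, 9), Pow(Add(-6, -2), -1))) = Add(Rational(-2, 9), Mul(Rational(1, 9), Pow(-8, -1))) = Add(Rational(-2, 9), Mul(Rational(1, 9), Rational(-1, 8))) = Add(Rational(-2, 9), Rational(-1, 72)) = Rational(-17, 72) ≈ -0.23611)
Function('m')(O) = Rational(72, 1423) (Function('m')(O) = Pow(Add(Rational(-17, 72), 20), -1) = Pow(Rational(1423, 72), -1) = Rational(72, 1423))
Mul(Add(Function('m')(52), Function('H')(40, -22)), Add(1194, Function('a')(4))) = Mul(Add(Rational(72, 1423), -22), Add(1194, Rational(-1, 21))) = Mul(Rational(-31234, 1423), Rational(25073, 21)) = Rational(-111875726, 4269)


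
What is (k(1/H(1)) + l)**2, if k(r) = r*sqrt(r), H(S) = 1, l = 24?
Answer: 625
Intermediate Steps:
k(r) = r**(3/2)
(k(1/H(1)) + l)**2 = ((1/1)**(3/2) + 24)**2 = (1**(3/2) + 24)**2 = (1 + 24)**2 = 25**2 = 625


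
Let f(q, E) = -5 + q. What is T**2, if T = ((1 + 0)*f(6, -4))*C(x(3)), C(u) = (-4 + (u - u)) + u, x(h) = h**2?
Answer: 25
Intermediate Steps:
C(u) = -4 + u (C(u) = (-4 + 0) + u = -4 + u)
T = 5 (T = ((1 + 0)*(-5 + 6))*(-4 + 3**2) = (1*1)*(-4 + 9) = 1*5 = 5)
T**2 = 5**2 = 25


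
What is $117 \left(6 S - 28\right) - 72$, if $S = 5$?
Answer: $162$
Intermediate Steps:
$117 \left(6 S - 28\right) - 72 = 117 \left(6 \cdot 5 - 28\right) - 72 = 117 \left(30 - 28\right) - 72 = 117 \cdot 2 - 72 = 234 - 72 = 162$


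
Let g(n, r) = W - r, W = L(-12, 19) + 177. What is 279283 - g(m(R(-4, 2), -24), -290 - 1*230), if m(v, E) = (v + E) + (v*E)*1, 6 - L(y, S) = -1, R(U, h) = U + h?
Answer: 278579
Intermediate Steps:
L(y, S) = 7 (L(y, S) = 6 - 1*(-1) = 6 + 1 = 7)
W = 184 (W = 7 + 177 = 184)
m(v, E) = E + v + E*v (m(v, E) = (E + v) + (E*v)*1 = (E + v) + E*v = E + v + E*v)
g(n, r) = 184 - r
279283 - g(m(R(-4, 2), -24), -290 - 1*230) = 279283 - (184 - (-290 - 1*230)) = 279283 - (184 - (-290 - 230)) = 279283 - (184 - 1*(-520)) = 279283 - (184 + 520) = 279283 - 1*704 = 279283 - 704 = 278579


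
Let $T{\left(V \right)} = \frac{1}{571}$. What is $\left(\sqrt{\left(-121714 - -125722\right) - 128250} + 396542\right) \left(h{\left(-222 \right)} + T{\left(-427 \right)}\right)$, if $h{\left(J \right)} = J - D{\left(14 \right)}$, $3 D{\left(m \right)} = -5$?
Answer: $- \frac{149666053976}{1713} - \frac{377428 i \sqrt{124242}}{1713} \approx -8.7371 \cdot 10^{7} - 77662.0 i$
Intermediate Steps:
$D{\left(m \right)} = - \frac{5}{3}$ ($D{\left(m \right)} = \frac{1}{3} \left(-5\right) = - \frac{5}{3}$)
$T{\left(V \right)} = \frac{1}{571}$
$h{\left(J \right)} = \frac{5}{3} + J$ ($h{\left(J \right)} = J - - \frac{5}{3} = J + \frac{5}{3} = \frac{5}{3} + J$)
$\left(\sqrt{\left(-121714 - -125722\right) - 128250} + 396542\right) \left(h{\left(-222 \right)} + T{\left(-427 \right)}\right) = \left(\sqrt{\left(-121714 - -125722\right) - 128250} + 396542\right) \left(\left(\frac{5}{3} - 222\right) + \frac{1}{571}\right) = \left(\sqrt{\left(-121714 + 125722\right) - 128250} + 396542\right) \left(- \frac{661}{3} + \frac{1}{571}\right) = \left(\sqrt{4008 - 128250} + 396542\right) \left(- \frac{377428}{1713}\right) = \left(\sqrt{-124242} + 396542\right) \left(- \frac{377428}{1713}\right) = \left(i \sqrt{124242} + 396542\right) \left(- \frac{377428}{1713}\right) = \left(396542 + i \sqrt{124242}\right) \left(- \frac{377428}{1713}\right) = - \frac{149666053976}{1713} - \frac{377428 i \sqrt{124242}}{1713}$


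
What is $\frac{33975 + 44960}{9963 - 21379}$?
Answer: $- \frac{78935}{11416} \approx -6.9144$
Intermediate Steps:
$\frac{33975 + 44960}{9963 - 21379} = \frac{78935}{-11416} = 78935 \left(- \frac{1}{11416}\right) = - \frac{78935}{11416}$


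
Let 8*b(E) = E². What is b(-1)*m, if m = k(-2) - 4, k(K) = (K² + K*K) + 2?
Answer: ¾ ≈ 0.75000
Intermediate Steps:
k(K) = 2 + 2*K² (k(K) = (K² + K²) + 2 = 2*K² + 2 = 2 + 2*K²)
b(E) = E²/8
m = 6 (m = (2 + 2*(-2)²) - 4 = (2 + 2*4) - 4 = (2 + 8) - 4 = 10 - 4 = 6)
b(-1)*m = ((⅛)*(-1)²)*6 = ((⅛)*1)*6 = (⅛)*6 = ¾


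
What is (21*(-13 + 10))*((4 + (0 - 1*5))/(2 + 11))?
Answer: 63/13 ≈ 4.8462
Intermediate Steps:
(21*(-13 + 10))*((4 + (0 - 1*5))/(2 + 11)) = (21*(-3))*((4 + (0 - 5))/13) = -63*(4 - 5)/13 = -(-63)/13 = -63*(-1/13) = 63/13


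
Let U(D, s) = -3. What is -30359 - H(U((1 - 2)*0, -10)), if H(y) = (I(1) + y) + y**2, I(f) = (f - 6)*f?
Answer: -30360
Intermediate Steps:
I(f) = f*(-6 + f) (I(f) = (-6 + f)*f = f*(-6 + f))
H(y) = -5 + y + y**2 (H(y) = (1*(-6 + 1) + y) + y**2 = (1*(-5) + y) + y**2 = (-5 + y) + y**2 = -5 + y + y**2)
-30359 - H(U((1 - 2)*0, -10)) = -30359 - (-5 - 3 + (-3)**2) = -30359 - (-5 - 3 + 9) = -30359 - 1*1 = -30359 - 1 = -30360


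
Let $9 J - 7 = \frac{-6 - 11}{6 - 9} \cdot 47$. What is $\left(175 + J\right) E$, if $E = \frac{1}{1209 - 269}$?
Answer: $\frac{1109}{5076} \approx 0.21848$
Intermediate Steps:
$J = \frac{820}{27}$ ($J = \frac{7}{9} + \frac{\frac{-6 - 11}{6 - 9} \cdot 47}{9} = \frac{7}{9} + \frac{- \frac{17}{-3} \cdot 47}{9} = \frac{7}{9} + \frac{\left(-17\right) \left(- \frac{1}{3}\right) 47}{9} = \frac{7}{9} + \frac{\frac{17}{3} \cdot 47}{9} = \frac{7}{9} + \frac{1}{9} \cdot \frac{799}{3} = \frac{7}{9} + \frac{799}{27} = \frac{820}{27} \approx 30.37$)
$E = \frac{1}{940} \approx 0.0010638$
$\left(175 + J\right) E = \left(175 + \frac{820}{27}\right) \frac{1}{940} = \frac{5545}{27} \cdot \frac{1}{940} = \frac{1109}{5076}$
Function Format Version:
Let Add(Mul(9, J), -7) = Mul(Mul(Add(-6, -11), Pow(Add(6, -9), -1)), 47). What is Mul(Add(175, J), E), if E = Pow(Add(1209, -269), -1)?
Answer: Rational(1109, 5076) ≈ 0.21848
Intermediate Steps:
J = Rational(820, 27) (J = Add(Rational(7, 9), Mul(Rational(1, 9), Mul(Mul(Add(-6, -11), Pow(Add(6, -9), -1)), 47))) = Add(Rational(7, 9), Mul(Rational(1, 9), Mul(Mul(-17, Pow(-3, -1)), 47))) = Add(Rational(7, 9), Mul(Rational(1, 9), Mul(Mul(-17, Rational(-1, 3)), 47))) = Add(Rational(7, 9), Mul(Rational(1, 9), Mul(Rational(17, 3), 47))) = Add(Rational(7, 9), Mul(Rational(1, 9), Rational(799, 3))) = Add(Rational(7, 9), Rational(799, 27)) = Rational(820, 27) ≈ 30.370)
E = Rational(1, 940) (E = Pow(940, -1) = Rational(1, 940) ≈ 0.0010638)
Mul(Add(175, J), E) = Mul(Add(175, Rational(820, 27)), Rational(1, 940)) = Mul(Rational(5545, 27), Rational(1, 940)) = Rational(1109, 5076)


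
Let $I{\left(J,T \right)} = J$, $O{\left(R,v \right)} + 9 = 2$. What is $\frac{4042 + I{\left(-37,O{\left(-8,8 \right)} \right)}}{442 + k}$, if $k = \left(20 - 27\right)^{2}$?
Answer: $\frac{4005}{491} \approx 8.1568$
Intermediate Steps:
$k = 49$ ($k = \left(-7\right)^{2} = 49$)
$O{\left(R,v \right)} = -7$ ($O{\left(R,v \right)} = -9 + 2 = -7$)
$\frac{4042 + I{\left(-37,O{\left(-8,8 \right)} \right)}}{442 + k} = \frac{4042 - 37}{442 + 49} = \frac{4005}{491}$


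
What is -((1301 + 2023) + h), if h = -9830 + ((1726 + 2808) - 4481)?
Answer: 6453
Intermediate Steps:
h = -9777 (h = -9830 + (4534 - 4481) = -9830 + 53 = -9777)
-((1301 + 2023) + h) = -((1301 + 2023) - 9777) = -(3324 - 9777) = -1*(-6453) = 6453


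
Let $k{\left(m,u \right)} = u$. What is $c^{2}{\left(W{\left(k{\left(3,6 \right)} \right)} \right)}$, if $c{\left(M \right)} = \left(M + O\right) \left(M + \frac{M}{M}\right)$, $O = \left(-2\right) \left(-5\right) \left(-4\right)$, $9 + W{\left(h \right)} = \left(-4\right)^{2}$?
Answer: $69696$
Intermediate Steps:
$W{\left(h \right)} = 7$ ($W{\left(h \right)} = -9 + \left(-4\right)^{2} = -9 + 16 = 7$)
$O = -40$ ($O = 10 \left(-4\right) = -40$)
$c{\left(M \right)} = \left(1 + M\right) \left(-40 + M\right)$ ($c{\left(M \right)} = \left(M - 40\right) \left(M + \frac{M}{M}\right) = \left(-40 + M\right) \left(M + 1\right) = \left(-40 + M\right) \left(1 + M\right) = \left(1 + M\right) \left(-40 + M\right)$)
$c^{2}{\left(W{\left(k{\left(3,6 \right)} \right)} \right)} = \left(-40 + 7^{2} - 273\right)^{2} = \left(-40 + 49 - 273\right)^{2} = \left(-264\right)^{2} = 69696$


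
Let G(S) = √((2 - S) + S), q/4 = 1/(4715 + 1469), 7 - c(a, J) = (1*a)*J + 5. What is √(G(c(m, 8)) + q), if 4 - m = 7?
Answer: √(1546 + 2390116*√2)/1546 ≈ 1.1895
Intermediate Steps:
m = -3 (m = 4 - 1*7 = 4 - 7 = -3)
c(a, J) = 2 - J*a (c(a, J) = 7 - ((1*a)*J + 5) = 7 - (a*J + 5) = 7 - (J*a + 5) = 7 - (5 + J*a) = 7 + (-5 - J*a) = 2 - J*a)
q = 1/1546 (q = 4/(4715 + 1469) = 4/6184 = 4*(1/6184) = 1/1546 ≈ 0.00064683)
G(S) = √2
√(G(c(m, 8)) + q) = √(√2 + 1/1546) = √(1/1546 + √2)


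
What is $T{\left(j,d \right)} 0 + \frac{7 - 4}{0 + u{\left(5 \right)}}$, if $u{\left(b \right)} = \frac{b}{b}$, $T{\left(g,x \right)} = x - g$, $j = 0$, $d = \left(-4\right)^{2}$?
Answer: $3$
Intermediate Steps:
$d = 16$
$u{\left(b \right)} = 1$
$T{\left(j,d \right)} 0 + \frac{7 - 4}{0 + u{\left(5 \right)}} = \left(16 - 0\right) 0 + \frac{7 - 4}{0 + 1} = \left(16 + 0\right) 0 + \frac{3}{1} = 16 \cdot 0 + 3 \cdot 1 = 0 + 3 = 3$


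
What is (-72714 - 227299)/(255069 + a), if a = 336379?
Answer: -300013/591448 ≈ -0.50725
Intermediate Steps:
(-72714 - 227299)/(255069 + a) = (-72714 - 227299)/(255069 + 336379) = -300013/591448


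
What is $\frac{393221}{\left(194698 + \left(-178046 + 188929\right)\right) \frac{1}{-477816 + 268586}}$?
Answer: $- \frac{82273629830}{205581} \approx -4.002 \cdot 10^{5}$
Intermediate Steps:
$\frac{393221}{\left(194698 + \left(-178046 + 188929\right)\right) \frac{1}{-477816 + 268586}} = \frac{393221}{\left(194698 + 10883\right) \frac{1}{-209230}} = \frac{393221}{205581 \left(- \frac{1}{209230}\right)} = \frac{393221}{- \frac{205581}{209230}} = 393221 \left(- \frac{209230}{205581}\right) = - \frac{82273629830}{205581}$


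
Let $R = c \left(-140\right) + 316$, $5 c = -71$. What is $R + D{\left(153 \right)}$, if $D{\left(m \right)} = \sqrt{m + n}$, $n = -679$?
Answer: $2304 + i \sqrt{526} \approx 2304.0 + 22.935 i$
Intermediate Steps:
$c = - \frac{71}{5}$ ($c = \frac{1}{5} \left(-71\right) = - \frac{71}{5} \approx -14.2$)
$D{\left(m \right)} = \sqrt{-679 + m}$ ($D{\left(m \right)} = \sqrt{m - 679} = \sqrt{-679 + m}$)
$R = 2304$ ($R = \left(- \frac{71}{5}\right) \left(-140\right) + 316 = 1988 + 316 = 2304$)
$R + D{\left(153 \right)} = 2304 + \sqrt{-679 + 153} = 2304 + \sqrt{-526} = 2304 + i \sqrt{526}$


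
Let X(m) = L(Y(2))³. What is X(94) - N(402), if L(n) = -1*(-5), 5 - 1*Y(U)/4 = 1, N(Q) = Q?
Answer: -277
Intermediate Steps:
Y(U) = 16 (Y(U) = 20 - 4*1 = 20 - 4 = 16)
L(n) = 5
X(m) = 125 (X(m) = 5³ = 125)
X(94) - N(402) = 125 - 1*402 = 125 - 402 = -277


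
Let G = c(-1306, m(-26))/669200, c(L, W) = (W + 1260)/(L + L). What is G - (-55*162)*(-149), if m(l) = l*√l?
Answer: -16575439082409/12485360 + 13*I*√26/873975200 ≈ -1.3276e+6 + 7.5846e-8*I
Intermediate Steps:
m(l) = l^(3/2)
c(L, W) = (1260 + W)/(2*L) (c(L, W) = (1260 + W)/((2*L)) = (1260 + W)*(1/(2*L)) = (1260 + W)/(2*L))
G = -9/12485360 + 13*I*√26/873975200 (G = ((½)*(1260 + (-26)^(3/2))/(-1306))/669200 = ((½)*(-1/1306)*(1260 - 26*I*√26))*(1/669200) = (-315/653 + 13*I*√26/1306)*(1/669200) = -9/12485360 + 13*I*√26/873975200 ≈ -7.2084e-7 + 7.5846e-8*I)
G - (-55*162)*(-149) = (-9/12485360 + 13*I*√26/873975200) - (-55*162)*(-149) = (-9/12485360 + 13*I*√26/873975200) - (-8910)*(-149) = (-9/12485360 + 13*I*√26/873975200) - 1*1327590 = (-9/12485360 + 13*I*√26/873975200) - 1327590 = -16575439082409/12485360 + 13*I*√26/873975200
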